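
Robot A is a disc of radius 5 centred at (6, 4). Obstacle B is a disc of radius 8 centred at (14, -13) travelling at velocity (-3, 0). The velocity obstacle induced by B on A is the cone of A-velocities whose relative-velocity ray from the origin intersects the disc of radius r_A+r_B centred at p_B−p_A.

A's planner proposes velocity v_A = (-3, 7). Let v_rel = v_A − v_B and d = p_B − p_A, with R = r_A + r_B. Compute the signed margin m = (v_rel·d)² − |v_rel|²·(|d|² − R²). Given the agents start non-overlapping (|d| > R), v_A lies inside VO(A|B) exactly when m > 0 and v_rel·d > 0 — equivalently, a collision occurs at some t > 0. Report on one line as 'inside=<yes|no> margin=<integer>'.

d = (8, -17),  |d|² = 353;  R = 5+8 = 13,  c = 353−13² = 184
v_rel = (0, 7),  |v_rel|² = 49;  v_rel·d = (0)·(8) + (7)·(-17) = -119
49·t² + 238·t + 184 = 0  ⇒  m = (-119)² − 49·184 = 5145
m = 5145 > 0,  v_rel·d = -119 < 0  ⇒  outside

inside=no margin=5145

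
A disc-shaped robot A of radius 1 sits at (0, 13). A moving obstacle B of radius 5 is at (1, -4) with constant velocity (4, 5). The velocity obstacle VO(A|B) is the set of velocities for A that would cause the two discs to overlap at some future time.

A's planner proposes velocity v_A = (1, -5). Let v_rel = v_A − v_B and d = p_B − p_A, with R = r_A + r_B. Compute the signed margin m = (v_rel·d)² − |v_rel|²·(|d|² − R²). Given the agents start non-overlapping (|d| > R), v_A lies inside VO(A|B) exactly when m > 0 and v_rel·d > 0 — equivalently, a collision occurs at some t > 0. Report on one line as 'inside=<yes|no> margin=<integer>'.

d = (1, -17),  |d|² = 290;  R = 1+5 = 6,  c = 290−6² = 254
v_rel = (-3, -10),  |v_rel|² = 109;  v_rel·d = (-3)·(1) + (-10)·(-17) = 167
109·t² − 334·t + 254 = 0  ⇒  m = 167² − 109·254 = 203
m = 203 > 0,  v_rel·d = 167 > 0  ⇒  inside

inside=yes margin=203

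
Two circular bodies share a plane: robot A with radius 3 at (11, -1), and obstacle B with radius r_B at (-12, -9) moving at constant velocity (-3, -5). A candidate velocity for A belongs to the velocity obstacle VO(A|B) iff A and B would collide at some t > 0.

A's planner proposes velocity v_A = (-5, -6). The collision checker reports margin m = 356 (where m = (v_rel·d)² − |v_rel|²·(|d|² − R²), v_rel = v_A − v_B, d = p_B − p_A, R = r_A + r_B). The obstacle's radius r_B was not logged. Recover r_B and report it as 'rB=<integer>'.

m = 356
d = (-23, -8);  v_rel = (-2, -1),  |v_rel|² = 5
v_rel×d = (-2)·(-8) − (-1)·(-23) = -7
since m = R²·5 − (-7)²:  R² = (49 + 356) / 5 = 81
R = √81 = 9  ⇒  r_B = 9 − 3 = 6

rB=6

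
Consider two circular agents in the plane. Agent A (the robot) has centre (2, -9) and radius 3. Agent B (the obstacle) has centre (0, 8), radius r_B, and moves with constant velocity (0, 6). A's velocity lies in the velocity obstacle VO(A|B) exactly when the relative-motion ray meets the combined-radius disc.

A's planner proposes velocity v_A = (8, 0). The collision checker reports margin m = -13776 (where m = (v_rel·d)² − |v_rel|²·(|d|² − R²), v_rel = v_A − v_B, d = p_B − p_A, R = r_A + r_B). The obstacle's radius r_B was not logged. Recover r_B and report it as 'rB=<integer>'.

m = -13776
d = (-2, 17);  v_rel = (8, -6),  |v_rel|² = 100
v_rel×d = (8)·(17) − (-6)·(-2) = 124
since m = R²·100 − 124²:  R² = (15376 + -13776) / 100 = 16
R = √16 = 4  ⇒  r_B = 4 − 3 = 1

rB=1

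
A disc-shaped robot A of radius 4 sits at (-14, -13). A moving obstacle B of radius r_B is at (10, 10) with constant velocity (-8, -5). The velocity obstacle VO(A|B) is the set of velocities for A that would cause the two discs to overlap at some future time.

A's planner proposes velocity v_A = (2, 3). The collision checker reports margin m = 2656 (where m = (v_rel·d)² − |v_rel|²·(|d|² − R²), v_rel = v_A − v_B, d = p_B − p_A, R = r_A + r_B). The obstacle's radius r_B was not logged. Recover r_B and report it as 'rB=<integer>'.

m = 2656
d = (24, 23);  v_rel = (10, 8),  |v_rel|² = 164
v_rel×d = (10)·(23) − (8)·(24) = 38
since m = R²·164 − 38²:  R² = (1444 + 2656) / 164 = 25
R = √25 = 5  ⇒  r_B = 5 − 4 = 1

rB=1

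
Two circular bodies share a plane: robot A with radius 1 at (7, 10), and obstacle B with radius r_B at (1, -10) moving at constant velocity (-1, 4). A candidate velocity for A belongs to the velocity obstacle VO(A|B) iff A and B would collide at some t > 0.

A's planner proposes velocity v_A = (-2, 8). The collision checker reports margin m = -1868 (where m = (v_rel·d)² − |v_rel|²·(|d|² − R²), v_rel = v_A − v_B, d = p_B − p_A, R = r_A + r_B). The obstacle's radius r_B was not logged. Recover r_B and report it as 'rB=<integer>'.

m = -1868
d = (-6, -20);  v_rel = (-1, 4),  |v_rel|² = 17
v_rel×d = (-1)·(-20) − (4)·(-6) = 44
since m = R²·17 − 44²:  R² = (1936 + -1868) / 17 = 4
R = √4 = 2  ⇒  r_B = 2 − 1 = 1

rB=1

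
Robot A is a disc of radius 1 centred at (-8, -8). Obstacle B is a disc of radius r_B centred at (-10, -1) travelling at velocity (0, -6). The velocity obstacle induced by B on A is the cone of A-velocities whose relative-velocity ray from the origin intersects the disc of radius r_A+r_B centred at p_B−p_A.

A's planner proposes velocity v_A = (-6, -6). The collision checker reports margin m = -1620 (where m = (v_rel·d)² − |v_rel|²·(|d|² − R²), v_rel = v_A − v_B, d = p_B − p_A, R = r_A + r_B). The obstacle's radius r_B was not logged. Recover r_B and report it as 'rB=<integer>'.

m = -1620
d = (-2, 7);  v_rel = (-6, 0),  |v_rel|² = 36
v_rel×d = (-6)·(7) − (0)·(-2) = -42
since m = R²·36 − (-42)²:  R² = (1764 + -1620) / 36 = 4
R = √4 = 2  ⇒  r_B = 2 − 1 = 1

rB=1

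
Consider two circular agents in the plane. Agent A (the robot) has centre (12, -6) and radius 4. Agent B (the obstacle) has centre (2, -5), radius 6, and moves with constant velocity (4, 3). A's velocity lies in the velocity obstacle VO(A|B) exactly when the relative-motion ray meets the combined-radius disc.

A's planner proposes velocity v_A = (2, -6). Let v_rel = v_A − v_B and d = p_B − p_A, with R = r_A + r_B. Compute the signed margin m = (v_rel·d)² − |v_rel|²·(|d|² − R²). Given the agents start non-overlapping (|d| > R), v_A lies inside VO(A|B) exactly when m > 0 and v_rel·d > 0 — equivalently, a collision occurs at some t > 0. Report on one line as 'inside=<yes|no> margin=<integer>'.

d = (-10, 1),  |d|² = 101;  R = 4+6 = 10,  c = 101−10² = 1
v_rel = (-2, -9),  |v_rel|² = 85;  v_rel·d = (-2)·(-10) + (-9)·(1) = 11
85·t² − 22·t + 1 = 0  ⇒  m = 11² − 85·1 = 36
m = 36 > 0,  v_rel·d = 11 > 0  ⇒  inside

inside=yes margin=36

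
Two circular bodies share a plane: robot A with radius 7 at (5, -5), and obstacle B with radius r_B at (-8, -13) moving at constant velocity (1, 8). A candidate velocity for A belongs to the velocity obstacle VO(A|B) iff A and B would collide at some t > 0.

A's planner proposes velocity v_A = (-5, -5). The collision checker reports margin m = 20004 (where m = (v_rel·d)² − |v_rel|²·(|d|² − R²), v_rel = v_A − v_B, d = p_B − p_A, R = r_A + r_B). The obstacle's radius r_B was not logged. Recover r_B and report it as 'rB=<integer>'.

m = 20004
d = (-13, -8);  v_rel = (-6, -13),  |v_rel|² = 205
v_rel×d = (-6)·(-8) − (-13)·(-13) = -121
since m = R²·205 − (-121)²:  R² = (14641 + 20004) / 205 = 169
R = √169 = 13  ⇒  r_B = 13 − 7 = 6

rB=6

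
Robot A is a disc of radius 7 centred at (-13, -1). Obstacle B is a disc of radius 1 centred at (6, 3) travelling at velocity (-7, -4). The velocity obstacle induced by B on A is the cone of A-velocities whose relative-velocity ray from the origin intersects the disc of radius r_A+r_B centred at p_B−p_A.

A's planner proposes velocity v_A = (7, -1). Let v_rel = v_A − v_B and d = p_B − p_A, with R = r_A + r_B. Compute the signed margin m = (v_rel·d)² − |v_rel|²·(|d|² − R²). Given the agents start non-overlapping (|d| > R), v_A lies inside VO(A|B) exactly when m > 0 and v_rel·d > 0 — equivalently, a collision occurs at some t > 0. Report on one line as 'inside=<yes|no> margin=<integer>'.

d = (19, 4),  |d|² = 377;  R = 7+1 = 8,  c = 377−8² = 313
v_rel = (14, 3),  |v_rel|² = 205;  v_rel·d = (14)·(19) + (3)·(4) = 278
205·t² − 556·t + 313 = 0  ⇒  m = 278² − 205·313 = 13119
m = 13119 > 0,  v_rel·d = 278 > 0  ⇒  inside

inside=yes margin=13119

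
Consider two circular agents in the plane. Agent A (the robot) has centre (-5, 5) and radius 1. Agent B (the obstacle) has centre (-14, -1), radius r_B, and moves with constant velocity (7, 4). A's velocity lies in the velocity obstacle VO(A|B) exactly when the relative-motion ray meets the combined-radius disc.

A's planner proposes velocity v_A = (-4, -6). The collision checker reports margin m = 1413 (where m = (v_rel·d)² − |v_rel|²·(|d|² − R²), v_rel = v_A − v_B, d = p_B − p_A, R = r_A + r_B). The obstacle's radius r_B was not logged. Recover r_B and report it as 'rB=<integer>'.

m = 1413
d = (-9, -6);  v_rel = (-11, -10),  |v_rel|² = 221
v_rel×d = (-11)·(-6) − (-10)·(-9) = -24
since m = R²·221 − (-24)²:  R² = (576 + 1413) / 221 = 9
R = √9 = 3  ⇒  r_B = 3 − 1 = 2

rB=2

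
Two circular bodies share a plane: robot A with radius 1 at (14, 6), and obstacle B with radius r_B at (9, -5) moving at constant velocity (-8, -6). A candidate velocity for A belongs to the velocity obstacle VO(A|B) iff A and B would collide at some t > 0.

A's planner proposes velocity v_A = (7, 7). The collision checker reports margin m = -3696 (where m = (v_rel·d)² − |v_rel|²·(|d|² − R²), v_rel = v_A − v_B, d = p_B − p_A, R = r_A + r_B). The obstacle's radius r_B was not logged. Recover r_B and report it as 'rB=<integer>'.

m = -3696
d = (-5, -11);  v_rel = (15, 13),  |v_rel|² = 394
v_rel×d = (15)·(-11) − (13)·(-5) = -100
since m = R²·394 − (-100)²:  R² = (10000 + -3696) / 394 = 16
R = √16 = 4  ⇒  r_B = 4 − 1 = 3

rB=3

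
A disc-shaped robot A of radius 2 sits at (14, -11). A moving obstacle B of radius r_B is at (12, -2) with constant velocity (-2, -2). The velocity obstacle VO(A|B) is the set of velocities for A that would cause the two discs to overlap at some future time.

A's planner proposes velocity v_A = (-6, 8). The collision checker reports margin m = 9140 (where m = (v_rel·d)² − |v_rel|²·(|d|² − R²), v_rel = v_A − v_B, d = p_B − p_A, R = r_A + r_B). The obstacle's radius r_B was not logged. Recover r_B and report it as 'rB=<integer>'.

m = 9140
d = (-2, 9);  v_rel = (-4, 10),  |v_rel|² = 116
v_rel×d = (-4)·(9) − (10)·(-2) = -16
since m = R²·116 − (-16)²:  R² = (256 + 9140) / 116 = 81
R = √81 = 9  ⇒  r_B = 9 − 2 = 7

rB=7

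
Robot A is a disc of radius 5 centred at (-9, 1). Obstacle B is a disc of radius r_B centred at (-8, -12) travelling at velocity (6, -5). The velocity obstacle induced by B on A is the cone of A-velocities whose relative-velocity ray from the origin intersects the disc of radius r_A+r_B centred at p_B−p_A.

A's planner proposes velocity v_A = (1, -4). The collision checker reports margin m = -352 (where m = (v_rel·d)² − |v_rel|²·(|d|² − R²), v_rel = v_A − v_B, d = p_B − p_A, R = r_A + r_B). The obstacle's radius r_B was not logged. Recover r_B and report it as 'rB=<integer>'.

m = -352
d = (1, -13);  v_rel = (-5, 1),  |v_rel|² = 26
v_rel×d = (-5)·(-13) − (1)·(1) = 64
since m = R²·26 − 64²:  R² = (4096 + -352) / 26 = 144
R = √144 = 12  ⇒  r_B = 12 − 5 = 7

rB=7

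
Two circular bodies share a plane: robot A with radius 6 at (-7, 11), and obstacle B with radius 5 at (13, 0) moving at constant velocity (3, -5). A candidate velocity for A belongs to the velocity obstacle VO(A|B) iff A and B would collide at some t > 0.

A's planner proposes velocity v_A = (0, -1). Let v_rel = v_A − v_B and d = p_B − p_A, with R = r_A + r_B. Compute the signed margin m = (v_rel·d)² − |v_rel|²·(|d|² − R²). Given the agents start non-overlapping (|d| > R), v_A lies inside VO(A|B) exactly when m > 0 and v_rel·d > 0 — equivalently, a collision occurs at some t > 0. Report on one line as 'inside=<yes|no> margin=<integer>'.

d = (20, -11),  |d|² = 521;  R = 6+5 = 11,  c = 521−11² = 400
v_rel = (-3, 4),  |v_rel|² = 25;  v_rel·d = (-3)·(20) + (4)·(-11) = -104
25·t² + 208·t + 400 = 0  ⇒  m = (-104)² − 25·400 = 816
m = 816 > 0,  v_rel·d = -104 < 0  ⇒  outside

inside=no margin=816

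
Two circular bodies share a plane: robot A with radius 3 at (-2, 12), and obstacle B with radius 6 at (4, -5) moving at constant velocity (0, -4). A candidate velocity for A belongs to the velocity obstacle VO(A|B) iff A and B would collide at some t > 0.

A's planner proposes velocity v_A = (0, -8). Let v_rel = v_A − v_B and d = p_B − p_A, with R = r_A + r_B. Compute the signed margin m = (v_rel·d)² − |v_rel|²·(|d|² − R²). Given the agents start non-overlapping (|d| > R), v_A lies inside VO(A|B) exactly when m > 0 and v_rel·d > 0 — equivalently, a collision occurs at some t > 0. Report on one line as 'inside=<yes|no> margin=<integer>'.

d = (6, -17),  |d|² = 325;  R = 3+6 = 9,  c = 325−9² = 244
v_rel = (0, -4),  |v_rel|² = 16;  v_rel·d = (0)·(6) + (-4)·(-17) = 68
16·t² − 136·t + 244 = 0  ⇒  m = 68² − 16·244 = 720
m = 720 > 0,  v_rel·d = 68 > 0  ⇒  inside

inside=yes margin=720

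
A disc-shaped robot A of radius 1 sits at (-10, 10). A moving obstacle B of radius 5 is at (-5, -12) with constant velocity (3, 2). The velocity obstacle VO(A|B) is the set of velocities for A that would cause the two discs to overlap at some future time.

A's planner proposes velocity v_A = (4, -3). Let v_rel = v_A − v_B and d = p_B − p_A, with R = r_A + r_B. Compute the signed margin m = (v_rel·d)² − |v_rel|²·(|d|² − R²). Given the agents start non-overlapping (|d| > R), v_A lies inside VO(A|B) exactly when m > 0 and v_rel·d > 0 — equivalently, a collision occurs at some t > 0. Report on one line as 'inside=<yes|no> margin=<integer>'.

d = (5, -22),  |d|² = 509;  R = 1+5 = 6,  c = 509−6² = 473
v_rel = (1, -5),  |v_rel|² = 26;  v_rel·d = (1)·(5) + (-5)·(-22) = 115
26·t² − 230·t + 473 = 0  ⇒  m = 115² − 26·473 = 927
m = 927 > 0,  v_rel·d = 115 > 0  ⇒  inside

inside=yes margin=927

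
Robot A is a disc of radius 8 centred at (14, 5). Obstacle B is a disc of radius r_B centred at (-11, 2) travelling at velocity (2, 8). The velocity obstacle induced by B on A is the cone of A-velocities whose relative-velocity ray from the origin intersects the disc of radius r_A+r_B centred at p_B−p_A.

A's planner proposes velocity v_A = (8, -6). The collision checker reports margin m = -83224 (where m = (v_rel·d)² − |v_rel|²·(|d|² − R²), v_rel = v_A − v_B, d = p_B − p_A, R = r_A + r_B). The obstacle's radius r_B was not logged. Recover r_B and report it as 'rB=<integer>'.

m = -83224
d = (-25, -3);  v_rel = (6, -14),  |v_rel|² = 232
v_rel×d = (6)·(-3) − (-14)·(-25) = -368
since m = R²·232 − (-368)²:  R² = (135424 + -83224) / 232 = 225
R = √225 = 15  ⇒  r_B = 15 − 8 = 7

rB=7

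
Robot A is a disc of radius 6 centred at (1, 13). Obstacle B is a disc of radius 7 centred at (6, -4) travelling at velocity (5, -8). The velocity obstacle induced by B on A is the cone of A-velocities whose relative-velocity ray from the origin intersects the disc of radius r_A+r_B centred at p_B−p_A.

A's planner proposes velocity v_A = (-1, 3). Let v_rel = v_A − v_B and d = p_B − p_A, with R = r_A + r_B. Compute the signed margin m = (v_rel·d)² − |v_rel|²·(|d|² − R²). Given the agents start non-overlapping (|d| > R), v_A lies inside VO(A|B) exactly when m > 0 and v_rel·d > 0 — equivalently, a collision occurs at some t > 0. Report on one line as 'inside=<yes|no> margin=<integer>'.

d = (5, -17),  |d|² = 314;  R = 6+7 = 13,  c = 314−13² = 145
v_rel = (-6, 11),  |v_rel|² = 157;  v_rel·d = (-6)·(5) + (11)·(-17) = -217
157·t² + 434·t + 145 = 0  ⇒  m = (-217)² − 157·145 = 24324
m = 24324 > 0,  v_rel·d = -217 < 0  ⇒  outside

inside=no margin=24324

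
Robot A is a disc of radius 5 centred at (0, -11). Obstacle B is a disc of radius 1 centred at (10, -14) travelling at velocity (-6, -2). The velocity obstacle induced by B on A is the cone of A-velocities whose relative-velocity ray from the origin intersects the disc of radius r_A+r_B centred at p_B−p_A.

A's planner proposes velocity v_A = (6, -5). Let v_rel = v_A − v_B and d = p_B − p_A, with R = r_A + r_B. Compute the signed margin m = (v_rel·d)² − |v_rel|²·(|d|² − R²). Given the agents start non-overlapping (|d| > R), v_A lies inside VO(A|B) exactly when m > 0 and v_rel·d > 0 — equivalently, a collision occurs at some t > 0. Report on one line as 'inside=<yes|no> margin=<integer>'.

d = (10, -3),  |d|² = 109;  R = 5+1 = 6,  c = 109−6² = 73
v_rel = (12, -3),  |v_rel|² = 153;  v_rel·d = (12)·(10) + (-3)·(-3) = 129
153·t² − 258·t + 73 = 0  ⇒  m = 129² − 153·73 = 5472
m = 5472 > 0,  v_rel·d = 129 > 0  ⇒  inside

inside=yes margin=5472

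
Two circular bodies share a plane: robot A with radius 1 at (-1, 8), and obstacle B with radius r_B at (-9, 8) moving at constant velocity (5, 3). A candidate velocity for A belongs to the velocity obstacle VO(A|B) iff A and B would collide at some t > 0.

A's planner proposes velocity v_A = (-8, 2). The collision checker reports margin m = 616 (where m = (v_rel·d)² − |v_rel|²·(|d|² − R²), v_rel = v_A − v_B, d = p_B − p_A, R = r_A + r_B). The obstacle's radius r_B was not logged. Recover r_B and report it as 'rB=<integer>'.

m = 616
d = (-8, 0);  v_rel = (-13, -1),  |v_rel|² = 170
v_rel×d = (-13)·(0) − (-1)·(-8) = -8
since m = R²·170 − (-8)²:  R² = (64 + 616) / 170 = 4
R = √4 = 2  ⇒  r_B = 2 − 1 = 1

rB=1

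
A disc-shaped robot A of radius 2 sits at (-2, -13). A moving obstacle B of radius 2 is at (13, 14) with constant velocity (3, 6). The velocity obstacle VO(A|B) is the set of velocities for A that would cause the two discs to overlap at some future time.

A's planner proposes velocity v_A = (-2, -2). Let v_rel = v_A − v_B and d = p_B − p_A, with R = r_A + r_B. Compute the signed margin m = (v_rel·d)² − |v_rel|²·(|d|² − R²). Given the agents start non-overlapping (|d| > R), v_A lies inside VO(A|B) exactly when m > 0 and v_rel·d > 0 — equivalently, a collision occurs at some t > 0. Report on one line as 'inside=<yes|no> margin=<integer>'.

d = (15, 27),  |d|² = 954;  R = 2+2 = 4,  c = 954−4² = 938
v_rel = (-5, -8),  |v_rel|² = 89;  v_rel·d = (-5)·(15) + (-8)·(27) = -291
89·t² + 582·t + 938 = 0  ⇒  m = (-291)² − 89·938 = 1199
m = 1199 > 0,  v_rel·d = -291 < 0  ⇒  outside

inside=no margin=1199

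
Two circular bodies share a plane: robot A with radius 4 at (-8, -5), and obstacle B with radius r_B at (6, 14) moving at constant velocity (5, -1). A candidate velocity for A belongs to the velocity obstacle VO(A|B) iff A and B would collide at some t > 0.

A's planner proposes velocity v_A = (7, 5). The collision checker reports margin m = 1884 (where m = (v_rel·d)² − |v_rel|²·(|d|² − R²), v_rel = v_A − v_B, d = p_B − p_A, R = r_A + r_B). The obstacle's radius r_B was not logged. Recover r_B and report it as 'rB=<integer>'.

m = 1884
d = (14, 19);  v_rel = (2, 6),  |v_rel|² = 40
v_rel×d = (2)·(19) − (6)·(14) = -46
since m = R²·40 − (-46)²:  R² = (2116 + 1884) / 40 = 100
R = √100 = 10  ⇒  r_B = 10 − 4 = 6

rB=6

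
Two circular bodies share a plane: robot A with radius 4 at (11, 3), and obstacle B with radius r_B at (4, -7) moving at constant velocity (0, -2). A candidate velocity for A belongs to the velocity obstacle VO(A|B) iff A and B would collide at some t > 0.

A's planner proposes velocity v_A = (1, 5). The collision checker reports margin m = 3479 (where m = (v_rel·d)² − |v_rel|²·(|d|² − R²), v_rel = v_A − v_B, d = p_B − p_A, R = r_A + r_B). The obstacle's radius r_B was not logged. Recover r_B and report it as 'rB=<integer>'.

m = 3479
d = (-7, -10);  v_rel = (1, 7),  |v_rel|² = 50
v_rel×d = (1)·(-10) − (7)·(-7) = 39
since m = R²·50 − 39²:  R² = (1521 + 3479) / 50 = 100
R = √100 = 10  ⇒  r_B = 10 − 4 = 6

rB=6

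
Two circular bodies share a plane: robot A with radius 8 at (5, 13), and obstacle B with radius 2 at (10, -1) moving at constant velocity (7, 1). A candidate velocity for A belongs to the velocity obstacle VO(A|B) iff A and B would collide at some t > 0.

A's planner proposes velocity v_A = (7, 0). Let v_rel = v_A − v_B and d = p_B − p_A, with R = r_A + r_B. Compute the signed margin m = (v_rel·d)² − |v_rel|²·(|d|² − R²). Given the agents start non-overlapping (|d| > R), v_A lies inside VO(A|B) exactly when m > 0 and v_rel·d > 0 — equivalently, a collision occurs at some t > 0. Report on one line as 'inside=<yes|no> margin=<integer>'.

d = (5, -14),  |d|² = 221;  R = 8+2 = 10,  c = 221−10² = 121
v_rel = (0, -1),  |v_rel|² = 1;  v_rel·d = (0)·(5) + (-1)·(-14) = 14
1·t² − 28·t + 121 = 0  ⇒  m = 14² − 1·121 = 75
m = 75 > 0,  v_rel·d = 14 > 0  ⇒  inside

inside=yes margin=75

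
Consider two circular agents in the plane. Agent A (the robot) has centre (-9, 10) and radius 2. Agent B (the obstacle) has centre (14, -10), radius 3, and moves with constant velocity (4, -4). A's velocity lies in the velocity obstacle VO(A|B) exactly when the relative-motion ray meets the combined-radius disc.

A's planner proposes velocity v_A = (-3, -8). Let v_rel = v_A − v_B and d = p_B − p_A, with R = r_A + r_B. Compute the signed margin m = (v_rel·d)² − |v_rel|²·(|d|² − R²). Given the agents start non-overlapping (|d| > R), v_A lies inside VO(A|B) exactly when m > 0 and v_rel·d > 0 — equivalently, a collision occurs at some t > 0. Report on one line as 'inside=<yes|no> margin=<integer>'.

d = (23, -20),  |d|² = 929;  R = 2+3 = 5,  c = 929−5² = 904
v_rel = (-7, -4),  |v_rel|² = 65;  v_rel·d = (-7)·(23) + (-4)·(-20) = -81
65·t² + 162·t + 904 = 0  ⇒  m = (-81)² − 65·904 = -52199
m = -52199 < 0,  v_rel·d = -81 < 0  ⇒  outside

inside=no margin=-52199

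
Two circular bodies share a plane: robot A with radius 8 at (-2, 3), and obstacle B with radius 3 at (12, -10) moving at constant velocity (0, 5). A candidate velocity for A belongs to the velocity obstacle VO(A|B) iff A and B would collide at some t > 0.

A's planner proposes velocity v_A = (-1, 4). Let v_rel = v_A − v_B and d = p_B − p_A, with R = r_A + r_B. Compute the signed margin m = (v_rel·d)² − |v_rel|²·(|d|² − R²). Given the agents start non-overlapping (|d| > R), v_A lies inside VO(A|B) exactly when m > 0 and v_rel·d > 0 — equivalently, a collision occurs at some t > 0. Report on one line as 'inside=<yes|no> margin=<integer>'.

d = (14, -13),  |d|² = 365;  R = 8+3 = 11,  c = 365−11² = 244
v_rel = (-1, -1),  |v_rel|² = 2;  v_rel·d = (-1)·(14) + (-1)·(-13) = -1
2·t² + 2·t + 244 = 0  ⇒  m = (-1)² − 2·244 = -487
m = -487 < 0,  v_rel·d = -1 < 0  ⇒  outside

inside=no margin=-487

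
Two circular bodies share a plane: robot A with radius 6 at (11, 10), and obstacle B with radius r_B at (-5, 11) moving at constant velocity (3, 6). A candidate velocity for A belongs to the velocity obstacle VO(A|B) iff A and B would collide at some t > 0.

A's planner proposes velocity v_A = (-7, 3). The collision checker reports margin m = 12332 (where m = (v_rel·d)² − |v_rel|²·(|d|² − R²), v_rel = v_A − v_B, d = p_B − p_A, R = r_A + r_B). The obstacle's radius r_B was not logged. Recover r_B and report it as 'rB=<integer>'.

m = 12332
d = (-16, 1);  v_rel = (-10, -3),  |v_rel|² = 109
v_rel×d = (-10)·(1) − (-3)·(-16) = -58
since m = R²·109 − (-58)²:  R² = (3364 + 12332) / 109 = 144
R = √144 = 12  ⇒  r_B = 12 − 6 = 6

rB=6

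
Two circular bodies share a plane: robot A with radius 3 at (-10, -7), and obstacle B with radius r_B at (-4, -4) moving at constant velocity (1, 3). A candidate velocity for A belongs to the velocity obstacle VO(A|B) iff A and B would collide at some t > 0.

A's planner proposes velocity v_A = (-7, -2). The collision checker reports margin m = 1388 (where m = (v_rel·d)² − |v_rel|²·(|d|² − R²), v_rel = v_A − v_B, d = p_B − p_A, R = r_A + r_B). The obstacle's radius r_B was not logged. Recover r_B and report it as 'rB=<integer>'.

m = 1388
d = (6, 3);  v_rel = (-8, -5),  |v_rel|² = 89
v_rel×d = (-8)·(3) − (-5)·(6) = 6
since m = R²·89 − 6²:  R² = (36 + 1388) / 89 = 16
R = √16 = 4  ⇒  r_B = 4 − 3 = 1

rB=1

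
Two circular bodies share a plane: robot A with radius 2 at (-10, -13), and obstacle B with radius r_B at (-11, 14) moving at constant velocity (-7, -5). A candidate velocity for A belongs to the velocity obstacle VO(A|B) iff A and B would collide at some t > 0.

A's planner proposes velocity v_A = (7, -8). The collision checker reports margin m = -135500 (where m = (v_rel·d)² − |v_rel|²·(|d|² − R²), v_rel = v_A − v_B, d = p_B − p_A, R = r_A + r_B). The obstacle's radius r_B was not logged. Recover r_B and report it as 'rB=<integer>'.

m = -135500
d = (-1, 27);  v_rel = (14, -3),  |v_rel|² = 205
v_rel×d = (14)·(27) − (-3)·(-1) = 375
since m = R²·205 − 375²:  R² = (140625 + -135500) / 205 = 25
R = √25 = 5  ⇒  r_B = 5 − 2 = 3

rB=3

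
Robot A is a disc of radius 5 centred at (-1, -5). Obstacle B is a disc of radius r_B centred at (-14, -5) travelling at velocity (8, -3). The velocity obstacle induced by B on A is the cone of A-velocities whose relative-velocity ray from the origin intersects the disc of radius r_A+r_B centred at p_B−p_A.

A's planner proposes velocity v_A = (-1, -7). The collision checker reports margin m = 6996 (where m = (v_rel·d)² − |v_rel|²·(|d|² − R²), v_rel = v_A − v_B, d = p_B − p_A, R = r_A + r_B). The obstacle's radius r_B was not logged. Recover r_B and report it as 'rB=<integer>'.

m = 6996
d = (-13, 0);  v_rel = (-9, -4),  |v_rel|² = 97
v_rel×d = (-9)·(0) − (-4)·(-13) = -52
since m = R²·97 − (-52)²:  R² = (2704 + 6996) / 97 = 100
R = √100 = 10  ⇒  r_B = 10 − 5 = 5

rB=5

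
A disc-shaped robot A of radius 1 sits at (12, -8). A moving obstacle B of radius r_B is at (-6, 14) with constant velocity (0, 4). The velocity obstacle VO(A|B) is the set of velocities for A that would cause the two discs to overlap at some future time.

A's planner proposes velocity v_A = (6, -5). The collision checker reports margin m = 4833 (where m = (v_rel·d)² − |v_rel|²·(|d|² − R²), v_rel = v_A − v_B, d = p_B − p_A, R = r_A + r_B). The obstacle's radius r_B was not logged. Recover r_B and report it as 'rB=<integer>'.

m = 4833
d = (-18, 22);  v_rel = (6, -9),  |v_rel|² = 117
v_rel×d = (6)·(22) − (-9)·(-18) = -30
since m = R²·117 − (-30)²:  R² = (900 + 4833) / 117 = 49
R = √49 = 7  ⇒  r_B = 7 − 1 = 6

rB=6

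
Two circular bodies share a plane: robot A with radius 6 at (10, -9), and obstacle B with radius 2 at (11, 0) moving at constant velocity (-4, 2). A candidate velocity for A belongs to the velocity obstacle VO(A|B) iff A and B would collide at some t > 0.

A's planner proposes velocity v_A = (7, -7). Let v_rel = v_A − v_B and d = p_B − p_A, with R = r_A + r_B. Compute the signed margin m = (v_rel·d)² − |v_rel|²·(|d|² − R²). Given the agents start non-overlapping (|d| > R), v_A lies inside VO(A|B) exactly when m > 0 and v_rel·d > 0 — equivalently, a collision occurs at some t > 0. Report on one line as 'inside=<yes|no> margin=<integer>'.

d = (1, 9),  |d|² = 82;  R = 6+2 = 8,  c = 82−8² = 18
v_rel = (11, -9),  |v_rel|² = 202;  v_rel·d = (11)·(1) + (-9)·(9) = -70
202·t² + 140·t + 18 = 0  ⇒  m = (-70)² − 202·18 = 1264
m = 1264 > 0,  v_rel·d = -70 < 0  ⇒  outside

inside=no margin=1264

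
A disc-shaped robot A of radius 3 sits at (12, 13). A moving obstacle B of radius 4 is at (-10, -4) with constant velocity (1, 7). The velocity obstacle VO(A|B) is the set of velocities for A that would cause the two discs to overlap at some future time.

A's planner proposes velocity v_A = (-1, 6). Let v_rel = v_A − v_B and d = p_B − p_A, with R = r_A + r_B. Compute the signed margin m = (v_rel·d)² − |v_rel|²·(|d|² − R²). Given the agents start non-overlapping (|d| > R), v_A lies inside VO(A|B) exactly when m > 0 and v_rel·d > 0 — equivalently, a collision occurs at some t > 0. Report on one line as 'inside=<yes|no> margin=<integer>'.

d = (-22, -17),  |d|² = 773;  R = 3+4 = 7,  c = 773−7² = 724
v_rel = (-2, -1),  |v_rel|² = 5;  v_rel·d = (-2)·(-22) + (-1)·(-17) = 61
5·t² − 122·t + 724 = 0  ⇒  m = 61² − 5·724 = 101
m = 101 > 0,  v_rel·d = 61 > 0  ⇒  inside

inside=yes margin=101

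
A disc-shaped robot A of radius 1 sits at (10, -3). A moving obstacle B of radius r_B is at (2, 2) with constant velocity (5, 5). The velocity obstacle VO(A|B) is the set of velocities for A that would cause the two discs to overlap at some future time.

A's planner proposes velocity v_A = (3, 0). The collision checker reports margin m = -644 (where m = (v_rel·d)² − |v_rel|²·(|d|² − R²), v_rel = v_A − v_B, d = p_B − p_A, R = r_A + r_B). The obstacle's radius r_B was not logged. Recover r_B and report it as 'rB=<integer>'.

m = -644
d = (-8, 5);  v_rel = (-2, -5),  |v_rel|² = 29
v_rel×d = (-2)·(5) − (-5)·(-8) = -50
since m = R²·29 − (-50)²:  R² = (2500 + -644) / 29 = 64
R = √64 = 8  ⇒  r_B = 8 − 1 = 7

rB=7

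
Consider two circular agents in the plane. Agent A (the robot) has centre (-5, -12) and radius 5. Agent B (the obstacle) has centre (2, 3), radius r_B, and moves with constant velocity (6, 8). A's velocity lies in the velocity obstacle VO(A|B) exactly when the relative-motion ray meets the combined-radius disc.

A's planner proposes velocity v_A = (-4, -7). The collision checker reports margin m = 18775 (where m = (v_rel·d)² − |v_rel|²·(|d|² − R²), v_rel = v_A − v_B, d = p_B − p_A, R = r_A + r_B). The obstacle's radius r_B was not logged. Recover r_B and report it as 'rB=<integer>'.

m = 18775
d = (7, 15);  v_rel = (-10, -15),  |v_rel|² = 325
v_rel×d = (-10)·(15) − (-15)·(7) = -45
since m = R²·325 − (-45)²:  R² = (2025 + 18775) / 325 = 64
R = √64 = 8  ⇒  r_B = 8 − 5 = 3

rB=3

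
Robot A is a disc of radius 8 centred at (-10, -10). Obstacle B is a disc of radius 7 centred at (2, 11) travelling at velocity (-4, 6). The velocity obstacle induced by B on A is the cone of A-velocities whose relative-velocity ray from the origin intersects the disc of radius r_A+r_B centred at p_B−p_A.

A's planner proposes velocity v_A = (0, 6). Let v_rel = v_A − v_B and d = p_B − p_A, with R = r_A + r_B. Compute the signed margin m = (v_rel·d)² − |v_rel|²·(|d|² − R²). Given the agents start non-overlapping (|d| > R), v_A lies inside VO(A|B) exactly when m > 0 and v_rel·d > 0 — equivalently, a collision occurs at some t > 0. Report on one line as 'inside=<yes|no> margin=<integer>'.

d = (12, 21),  |d|² = 585;  R = 8+7 = 15,  c = 585−15² = 360
v_rel = (4, 0),  |v_rel|² = 16;  v_rel·d = (4)·(12) + (0)·(21) = 48
16·t² − 96·t + 360 = 0  ⇒  m = 48² − 16·360 = -3456
m = -3456 < 0,  v_rel·d = 48 > 0  ⇒  outside

inside=no margin=-3456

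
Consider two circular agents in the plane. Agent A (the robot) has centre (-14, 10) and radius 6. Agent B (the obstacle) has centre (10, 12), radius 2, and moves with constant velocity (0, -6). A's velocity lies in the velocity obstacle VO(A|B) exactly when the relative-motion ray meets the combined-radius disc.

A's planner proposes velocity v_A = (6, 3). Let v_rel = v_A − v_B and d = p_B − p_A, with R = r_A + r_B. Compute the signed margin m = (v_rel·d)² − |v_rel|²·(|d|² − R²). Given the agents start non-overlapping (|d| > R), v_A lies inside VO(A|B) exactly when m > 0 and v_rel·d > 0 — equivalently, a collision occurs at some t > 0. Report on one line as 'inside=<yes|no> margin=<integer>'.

d = (24, 2),  |d|² = 580;  R = 6+2 = 8,  c = 580−8² = 516
v_rel = (6, 9),  |v_rel|² = 117;  v_rel·d = (6)·(24) + (9)·(2) = 162
117·t² − 324·t + 516 = 0  ⇒  m = 162² − 117·516 = -34128
m = -34128 < 0,  v_rel·d = 162 > 0  ⇒  outside

inside=no margin=-34128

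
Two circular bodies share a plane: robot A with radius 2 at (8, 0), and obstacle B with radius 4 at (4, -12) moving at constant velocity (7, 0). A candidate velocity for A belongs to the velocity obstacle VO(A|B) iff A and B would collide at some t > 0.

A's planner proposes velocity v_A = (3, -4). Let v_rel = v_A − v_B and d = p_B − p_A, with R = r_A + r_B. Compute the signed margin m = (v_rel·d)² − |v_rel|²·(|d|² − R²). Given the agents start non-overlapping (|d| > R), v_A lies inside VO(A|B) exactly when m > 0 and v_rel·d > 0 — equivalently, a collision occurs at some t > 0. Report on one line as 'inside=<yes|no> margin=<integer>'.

d = (-4, -12),  |d|² = 160;  R = 2+4 = 6,  c = 160−6² = 124
v_rel = (-4, -4),  |v_rel|² = 32;  v_rel·d = (-4)·(-4) + (-4)·(-12) = 64
32·t² − 128·t + 124 = 0  ⇒  m = 64² − 32·124 = 128
m = 128 > 0,  v_rel·d = 64 > 0  ⇒  inside

inside=yes margin=128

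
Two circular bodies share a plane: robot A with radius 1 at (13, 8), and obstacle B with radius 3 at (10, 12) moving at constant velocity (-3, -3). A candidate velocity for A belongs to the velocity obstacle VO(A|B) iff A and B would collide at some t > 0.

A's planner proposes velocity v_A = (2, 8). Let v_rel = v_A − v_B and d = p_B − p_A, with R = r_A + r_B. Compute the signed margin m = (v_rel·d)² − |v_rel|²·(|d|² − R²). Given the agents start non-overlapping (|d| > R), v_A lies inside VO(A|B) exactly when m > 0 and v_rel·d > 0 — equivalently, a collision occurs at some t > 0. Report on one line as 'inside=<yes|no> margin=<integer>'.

d = (-3, 4),  |d|² = 25;  R = 1+3 = 4,  c = 25−4² = 9
v_rel = (5, 11),  |v_rel|² = 146;  v_rel·d = (5)·(-3) + (11)·(4) = 29
146·t² − 58·t + 9 = 0  ⇒  m = 29² − 146·9 = -473
m = -473 < 0,  v_rel·d = 29 > 0  ⇒  outside

inside=no margin=-473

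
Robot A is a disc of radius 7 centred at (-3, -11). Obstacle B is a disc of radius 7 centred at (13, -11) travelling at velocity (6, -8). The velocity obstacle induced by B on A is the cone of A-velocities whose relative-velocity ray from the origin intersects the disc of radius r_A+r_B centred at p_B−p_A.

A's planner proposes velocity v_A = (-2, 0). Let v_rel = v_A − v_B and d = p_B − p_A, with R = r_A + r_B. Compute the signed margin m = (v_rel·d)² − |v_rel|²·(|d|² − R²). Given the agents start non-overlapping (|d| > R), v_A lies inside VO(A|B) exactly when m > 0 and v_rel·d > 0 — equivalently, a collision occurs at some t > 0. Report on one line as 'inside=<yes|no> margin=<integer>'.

d = (16, 0),  |d|² = 256;  R = 7+7 = 14,  c = 256−14² = 60
v_rel = (-8, 8),  |v_rel|² = 128;  v_rel·d = (-8)·(16) + (8)·(0) = -128
128·t² + 256·t + 60 = 0  ⇒  m = (-128)² − 128·60 = 8704
m = 8704 > 0,  v_rel·d = -128 < 0  ⇒  outside

inside=no margin=8704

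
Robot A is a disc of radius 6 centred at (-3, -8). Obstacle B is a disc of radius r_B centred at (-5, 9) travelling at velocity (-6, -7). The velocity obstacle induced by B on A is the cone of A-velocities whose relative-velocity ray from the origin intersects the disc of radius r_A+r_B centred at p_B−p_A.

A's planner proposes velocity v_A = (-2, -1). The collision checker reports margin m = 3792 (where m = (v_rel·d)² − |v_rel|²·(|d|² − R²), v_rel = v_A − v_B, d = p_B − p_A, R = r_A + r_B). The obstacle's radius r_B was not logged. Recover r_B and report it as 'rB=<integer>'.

m = 3792
d = (-2, 17);  v_rel = (4, 6),  |v_rel|² = 52
v_rel×d = (4)·(17) − (6)·(-2) = 80
since m = R²·52 − 80²:  R² = (6400 + 3792) / 52 = 196
R = √196 = 14  ⇒  r_B = 14 − 6 = 8

rB=8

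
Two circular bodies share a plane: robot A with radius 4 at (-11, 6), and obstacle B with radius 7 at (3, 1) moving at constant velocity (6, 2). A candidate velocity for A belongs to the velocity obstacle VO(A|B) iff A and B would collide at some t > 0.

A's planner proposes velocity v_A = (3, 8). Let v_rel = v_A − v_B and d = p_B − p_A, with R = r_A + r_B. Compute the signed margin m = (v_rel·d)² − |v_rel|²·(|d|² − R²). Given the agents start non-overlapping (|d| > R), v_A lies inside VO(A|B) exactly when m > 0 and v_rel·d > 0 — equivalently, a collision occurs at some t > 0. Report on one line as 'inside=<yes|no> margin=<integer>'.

d = (14, -5),  |d|² = 221;  R = 4+7 = 11,  c = 221−11² = 100
v_rel = (-3, 6),  |v_rel|² = 45;  v_rel·d = (-3)·(14) + (6)·(-5) = -72
45·t² + 144·t + 100 = 0  ⇒  m = (-72)² − 45·100 = 684
m = 684 > 0,  v_rel·d = -72 < 0  ⇒  outside

inside=no margin=684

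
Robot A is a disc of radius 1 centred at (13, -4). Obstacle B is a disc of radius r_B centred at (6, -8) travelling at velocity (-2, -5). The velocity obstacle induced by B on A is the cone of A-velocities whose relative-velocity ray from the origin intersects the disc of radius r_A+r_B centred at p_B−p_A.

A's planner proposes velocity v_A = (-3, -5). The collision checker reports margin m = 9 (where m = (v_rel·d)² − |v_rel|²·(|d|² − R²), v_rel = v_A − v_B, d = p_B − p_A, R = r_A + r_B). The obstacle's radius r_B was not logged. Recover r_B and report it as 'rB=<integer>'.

m = 9
d = (-7, -4);  v_rel = (-1, 0),  |v_rel|² = 1
v_rel×d = (-1)·(-4) − (0)·(-7) = 4
since m = R²·1 − 4²:  R² = (16 + 9) / 1 = 25
R = √25 = 5  ⇒  r_B = 5 − 1 = 4

rB=4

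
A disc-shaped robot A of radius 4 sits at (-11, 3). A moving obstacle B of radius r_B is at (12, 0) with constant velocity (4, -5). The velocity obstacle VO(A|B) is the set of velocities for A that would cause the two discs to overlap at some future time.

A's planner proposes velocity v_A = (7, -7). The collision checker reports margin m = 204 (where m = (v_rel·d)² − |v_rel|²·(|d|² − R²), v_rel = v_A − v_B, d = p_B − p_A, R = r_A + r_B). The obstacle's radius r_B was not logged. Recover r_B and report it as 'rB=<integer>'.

m = 204
d = (23, -3);  v_rel = (3, -2),  |v_rel|² = 13
v_rel×d = (3)·(-3) − (-2)·(23) = 37
since m = R²·13 − 37²:  R² = (1369 + 204) / 13 = 121
R = √121 = 11  ⇒  r_B = 11 − 4 = 7

rB=7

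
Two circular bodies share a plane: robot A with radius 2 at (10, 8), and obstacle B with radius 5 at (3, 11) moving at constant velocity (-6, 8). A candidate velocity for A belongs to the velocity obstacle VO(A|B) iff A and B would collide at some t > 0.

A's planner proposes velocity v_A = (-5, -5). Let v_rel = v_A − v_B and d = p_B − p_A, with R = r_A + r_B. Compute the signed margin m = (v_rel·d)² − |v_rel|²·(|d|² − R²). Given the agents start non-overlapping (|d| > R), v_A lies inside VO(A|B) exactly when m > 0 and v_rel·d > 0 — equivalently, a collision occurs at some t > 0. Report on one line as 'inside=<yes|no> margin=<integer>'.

d = (-7, 3),  |d|² = 58;  R = 2+5 = 7,  c = 58−7² = 9
v_rel = (1, -13),  |v_rel|² = 170;  v_rel·d = (1)·(-7) + (-13)·(3) = -46
170·t² + 92·t + 9 = 0  ⇒  m = (-46)² − 170·9 = 586
m = 586 > 0,  v_rel·d = -46 < 0  ⇒  outside

inside=no margin=586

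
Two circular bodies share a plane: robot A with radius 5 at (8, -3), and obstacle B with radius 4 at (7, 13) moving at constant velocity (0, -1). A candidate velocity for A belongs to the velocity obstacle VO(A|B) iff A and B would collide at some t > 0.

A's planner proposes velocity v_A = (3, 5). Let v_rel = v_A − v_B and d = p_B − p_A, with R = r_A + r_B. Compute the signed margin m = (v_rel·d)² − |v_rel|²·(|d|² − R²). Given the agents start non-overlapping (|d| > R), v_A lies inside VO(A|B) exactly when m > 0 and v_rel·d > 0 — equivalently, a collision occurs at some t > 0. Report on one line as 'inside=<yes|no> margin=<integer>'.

d = (-1, 16),  |d|² = 257;  R = 5+4 = 9,  c = 257−9² = 176
v_rel = (3, 6),  |v_rel|² = 45;  v_rel·d = (3)·(-1) + (6)·(16) = 93
45·t² − 186·t + 176 = 0  ⇒  m = 93² − 45·176 = 729
m = 729 > 0,  v_rel·d = 93 > 0  ⇒  inside

inside=yes margin=729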